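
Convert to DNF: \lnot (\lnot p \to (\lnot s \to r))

\lnot (\lnot p \to (\lnot s \to r))
≡ \lnot (\lnot \lnot p \lor (\lnot s \to r))   [eliminate \to]
≡ \lnot (\lnot \lnot p \lor \lnot \lnot s \lor r)   [eliminate \to]
≡ \lnot \lnot \lnot p \land \lnot \lnot \lnot s \land \lnot r   [De Morgan]
≡ \lnot p \land \lnot \lnot \lnot s \land \lnot r   [double negation]
≡ \lnot p \land \lnot s \land \lnot r   [double negation]

\lnot p \land \lnot s \land \lnot r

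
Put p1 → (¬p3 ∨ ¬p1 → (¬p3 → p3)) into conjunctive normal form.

¬p1 ∨ p3

p1 → (¬p3 ∨ ¬p1 → (¬p3 → p3))
⇔ ¬p1 ∨ (¬p3 ∨ ¬p1 → (¬p3 → p3))   [eliminate →]
⇔ ¬p1 ∨ ¬(¬p3 ∨ ¬p1) ∨ (¬p3 → p3)   [eliminate →]
⇔ ¬p1 ∨ ¬(¬p3 ∨ ¬p1) ∨ ¬¬p3 ∨ p3   [eliminate →]
⇔ ¬p1 ∨ ¬¬p3 ∧ ¬¬p1 ∨ ¬¬p3 ∨ p3   [De Morgan]
⇔ ¬p1 ∨ p3 ∧ ¬¬p1 ∨ ¬¬p3 ∨ p3   [double negation]
⇔ ¬p1 ∨ p3 ∧ p1 ∨ ¬¬p3 ∨ p3   [double negation]
⇔ ¬p1 ∨ p3 ∧ p1 ∨ p3 ∨ p3   [double negation]
⇔ (¬p1 ∨ p3 ∨ p3 ∨ p3) ∧ (¬p1 ∨ p1 ∨ p3 ∨ p3)   [distribute ∨ over ∧]
⇔ ¬p1 ∨ p3   [simplify]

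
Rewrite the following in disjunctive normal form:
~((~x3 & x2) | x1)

(x3 & ~x1) | (~x2 & ~x1)

~((~x3 & x2) | x1)
= ~(~x3 & x2) & ~x1   — De Morgan
= (~~x3 | ~x2) & ~x1   — De Morgan
= (x3 | ~x2) & ~x1   — double negation
= (x3 & ~x1) | (~x2 & ~x1)   — distribute & over |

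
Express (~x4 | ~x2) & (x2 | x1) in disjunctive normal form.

(~x4 & x2) | (~x4 & x1) | (~x2 & x1)

(~x4 | ~x2) & (x2 | x1)
= (~x4 & x2) | (~x4 & x1) | (~x2 & x2) | (~x2 & x1)   — distribute & over |
= (~x4 & x2) | (~x4 & x1) | (~x2 & x1)   — simplify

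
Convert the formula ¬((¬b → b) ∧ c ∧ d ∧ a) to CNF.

¬((¬b → b) ∧ c ∧ d ∧ a)
≡ ¬((¬¬b ∨ b) ∧ c ∧ d ∧ a)   [eliminate →]
≡ ¬(¬¬b ∨ b) ∨ ¬c ∨ ¬d ∨ ¬a   [De Morgan]
≡ (¬¬¬b ∧ ¬b) ∨ ¬c ∨ ¬d ∨ ¬a   [De Morgan]
≡ (¬b ∧ ¬b) ∨ ¬c ∨ ¬d ∨ ¬a   [double negation]
≡ (¬b ∨ ¬c ∨ ¬d ∨ ¬a) ∧ (¬b ∨ ¬c ∨ ¬d ∨ ¬a)   [distribute ∨ over ∧]
≡ ¬b ∨ ¬c ∨ ¬d ∨ ¬a   [simplify]

¬b ∨ ¬c ∨ ¬d ∨ ¬a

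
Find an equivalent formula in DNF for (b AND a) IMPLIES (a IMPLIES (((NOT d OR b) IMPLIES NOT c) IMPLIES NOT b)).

(b AND a) IMPLIES (a IMPLIES (((NOT d OR b) IMPLIES NOT c) IMPLIES NOT b))
= NOT (b AND a) OR (a IMPLIES (((NOT d OR b) IMPLIES NOT c) IMPLIES NOT b))   [eliminate IMPLIES]
= NOT (b AND a) OR NOT a OR (((NOT d OR b) IMPLIES NOT c) IMPLIES NOT b)   [eliminate IMPLIES]
= NOT (b AND a) OR NOT a OR NOT ((NOT d OR b) IMPLIES NOT c) OR NOT b   [eliminate IMPLIES]
= NOT (b AND a) OR NOT a OR NOT (NOT (NOT d OR b) OR NOT c) OR NOT b   [eliminate IMPLIES]
= NOT b OR NOT a OR NOT a OR NOT (NOT (NOT d OR b) OR NOT c) OR NOT b   [De Morgan]
= NOT b OR NOT a OR NOT a OR (NOT NOT (NOT d OR b) AND NOT NOT c) OR NOT b   [De Morgan]
= NOT b OR NOT a OR NOT a OR ((NOT d OR b) AND NOT NOT c) OR NOT b   [double negation]
= NOT b OR NOT a OR NOT a OR ((NOT d OR b) AND c) OR NOT b   [double negation]
= NOT b OR NOT a OR NOT a OR (NOT d AND c) OR (b AND c) OR NOT b   [distribute AND over OR]
= NOT b OR NOT a OR (NOT d AND c) OR (b AND c)   [simplify]

NOT b OR NOT a OR (NOT d AND c) OR (b AND c)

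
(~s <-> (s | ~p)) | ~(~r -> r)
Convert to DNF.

(~s <-> (s | ~p)) | ~(~r -> r)
⇔ ((~s -> (s | ~p)) & ((s | ~p) -> ~s)) | ~(~r -> r)   (eliminate <->)
⇔ ((~~s | s | ~p) & ((s | ~p) -> ~s)) | ~(~r -> r)   (eliminate ->)
⇔ ((~~s | s | ~p) & (~(s | ~p) | ~s)) | ~(~r -> r)   (eliminate ->)
⇔ ((~~s | s | ~p) & (~(s | ~p) | ~s)) | ~(~~r | r)   (eliminate ->)
⇔ ((s | s | ~p) & (~(s | ~p) | ~s)) | ~(~~r | r)   (double negation)
⇔ ((s | s | ~p) & ((~s & ~~p) | ~s)) | ~(~~r | r)   (De Morgan)
⇔ ((s | s | ~p) & ((~s & p) | ~s)) | ~(~~r | r)   (double negation)
⇔ ((s | s | ~p) & ((~s & p) | ~s)) | (~~~r & ~r)   (De Morgan)
⇔ ((s | s | ~p) & ((~s & p) | ~s)) | (~r & ~r)   (double negation)
⇔ (s & ~s & p) | (s & ~s) | (s & ~s & p) | (s & ~s) | (~p & ~s & p) | (~p & ~s) | (~r & ~r)   (distribute & over |)
⇔ (~p & ~s) | ~r   (simplify)

(~p & ~s) | ~r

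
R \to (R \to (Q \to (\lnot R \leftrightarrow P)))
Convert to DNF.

R \to (R \to (Q \to (\lnot R \leftrightarrow P)))
= \lnot R \lor (R \to (Q \to (\lnot R \leftrightarrow P)))   (eliminate \to)
= \lnot R \lor \lnot R \lor (Q \to (\lnot R \leftrightarrow P))   (eliminate \to)
= \lnot R \lor \lnot R \lor \lnot Q \lor (\lnot R \leftrightarrow P)   (eliminate \to)
= \lnot R \lor \lnot R \lor \lnot Q \lor ((\lnot R \to P) \land (P \to \lnot R))   (eliminate \leftrightarrow)
= \lnot R \lor \lnot R \lor \lnot Q \lor ((\lnot \lnot R \lor P) \land (P \to \lnot R))   (eliminate \to)
= \lnot R \lor \lnot R \lor \lnot Q \lor ((\lnot \lnot R \lor P) \land (\lnot P \lor \lnot R))   (eliminate \to)
= \lnot R \lor \lnot R \lor \lnot Q \lor ((R \lor P) \land (\lnot P \lor \lnot R))   (double negation)
= \lnot R \lor \lnot R \lor \lnot Q \lor (R \land \lnot P) \lor (R \land \lnot R) \lor (P \land \lnot P) \lor (P \land \lnot R)   (distribute \land over \lor)
= \lnot R \lor \lnot Q \lor (R \land \lnot P)   (simplify)

\lnot R \lor \lnot Q \lor (R \land \lnot P)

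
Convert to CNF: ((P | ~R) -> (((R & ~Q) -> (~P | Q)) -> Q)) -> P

((P | ~R) -> (((R & ~Q) -> (~P | Q)) -> Q)) -> P
≡ ~((P | ~R) -> (((R & ~Q) -> (~P | Q)) -> Q)) | P   [eliminate ->]
≡ ~(~(P | ~R) | (((R & ~Q) -> (~P | Q)) -> Q)) | P   [eliminate ->]
≡ ~(~(P | ~R) | ~((R & ~Q) -> (~P | Q)) | Q) | P   [eliminate ->]
≡ ~(~(P | ~R) | ~(~(R & ~Q) | ~P | Q) | Q) | P   [eliminate ->]
≡ (~~(P | ~R) & ~~(~(R & ~Q) | ~P | Q) & ~Q) | P   [De Morgan]
≡ ((P | ~R) & ~~(~(R & ~Q) | ~P | Q) & ~Q) | P   [double negation]
≡ ((P | ~R) & (~(R & ~Q) | ~P | Q) & ~Q) | P   [double negation]
≡ ((P | ~R) & (~R | ~~Q | ~P | Q) & ~Q) | P   [De Morgan]
≡ ((P | ~R) & (~R | Q | ~P | Q) & ~Q) | P   [double negation]
≡ (P | ~R | P) & (~R | Q | ~P | Q | P) & (~Q | P)   [distribute | over &]
≡ (P | ~R) & (~Q | P)   [simplify]

(P | ~R) & (~Q | P)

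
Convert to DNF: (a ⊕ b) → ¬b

(a ⊕ b) → ¬b
= ¬(a ⊕ b) ∨ ¬b   (eliminate →)
= ¬((a ∧ ¬b) ∨ (¬a ∧ b)) ∨ ¬b   (expand ⊕)
= (¬(a ∧ ¬b) ∧ ¬(¬a ∧ b)) ∨ ¬b   (De Morgan)
= ((¬a ∨ ¬¬b) ∧ ¬(¬a ∧ b)) ∨ ¬b   (De Morgan)
= ((¬a ∨ b) ∧ ¬(¬a ∧ b)) ∨ ¬b   (double negation)
= ((¬a ∨ b) ∧ (¬¬a ∨ ¬b)) ∨ ¬b   (De Morgan)
= ((¬a ∨ b) ∧ (a ∨ ¬b)) ∨ ¬b   (double negation)
= (¬a ∧ a) ∨ (¬a ∧ ¬b) ∨ (b ∧ a) ∨ (b ∧ ¬b) ∨ ¬b   (distribute ∧ over ∨)
= (b ∧ a) ∨ ¬b   (simplify)

(b ∧ a) ∨ ¬b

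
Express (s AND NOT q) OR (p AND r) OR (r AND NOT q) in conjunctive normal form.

(s OR r) AND (NOT q OR p) AND (NOT q OR r)

(s AND NOT q) OR (p AND r) OR (r AND NOT q)
= (s OR p OR r) AND (s OR p OR NOT q) AND (s OR r OR r) AND (s OR r OR NOT q) AND (NOT q OR p OR r) AND (NOT q OR p OR NOT q) AND (NOT q OR r OR r) AND (NOT q OR r OR NOT q)   (distribute OR over AND)
= (s OR r) AND (NOT q OR p) AND (NOT q OR r)   (simplify)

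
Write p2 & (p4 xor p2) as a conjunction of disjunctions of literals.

p2 & (p4 xor p2)
= p2 & (p4 | p2) & ~(p4 & p2)   [expand xor]
= p2 & (p4 | p2) & (~p4 | ~p2)   [De Morgan]
= p2 & (~p4 | ~p2)   [simplify]

p2 & (~p4 | ~p2)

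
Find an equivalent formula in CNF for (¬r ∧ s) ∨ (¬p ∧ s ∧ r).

(¬r ∨ ¬p) ∧ s

(¬r ∧ s) ∨ (¬p ∧ s ∧ r)
≡ (¬r ∨ ¬p) ∧ (¬r ∨ s) ∧ (¬r ∨ r) ∧ (s ∨ ¬p) ∧ (s ∨ s) ∧ (s ∨ r)   [distribute ∨ over ∧]
≡ (¬r ∨ ¬p) ∧ s   [simplify]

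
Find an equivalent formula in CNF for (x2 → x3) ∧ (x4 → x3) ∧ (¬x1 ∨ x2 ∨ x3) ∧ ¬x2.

(x2 → x3) ∧ (x4 → x3) ∧ (¬x1 ∨ x2 ∨ x3) ∧ ¬x2
⇔ (¬x2 ∨ x3) ∧ (x4 → x3) ∧ (¬x1 ∨ x2 ∨ x3) ∧ ¬x2   [eliminate →]
⇔ (¬x2 ∨ x3) ∧ (¬x4 ∨ x3) ∧ (¬x1 ∨ x2 ∨ x3) ∧ ¬x2   [eliminate →]
⇔ (¬x4 ∨ x3) ∧ (¬x1 ∨ x2 ∨ x3) ∧ ¬x2   [simplify]

(¬x4 ∨ x3) ∧ (¬x1 ∨ x2 ∨ x3) ∧ ¬x2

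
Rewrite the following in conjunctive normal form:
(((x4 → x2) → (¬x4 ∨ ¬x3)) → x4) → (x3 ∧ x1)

(((x4 → x2) → (¬x4 ∨ ¬x3)) → x4) → (x3 ∧ x1)
= ¬(((x4 → x2) → (¬x4 ∨ ¬x3)) → x4) ∨ (x3 ∧ x1)
= ¬(¬((x4 → x2) → (¬x4 ∨ ¬x3)) ∨ x4) ∨ (x3 ∧ x1)
= ¬(¬(¬(x4 → x2) ∨ ¬x4 ∨ ¬x3) ∨ x4) ∨ (x3 ∧ x1)
= ¬(¬(¬(¬x4 ∨ x2) ∨ ¬x4 ∨ ¬x3) ∨ x4) ∨ (x3 ∧ x1)
= (¬¬(¬(¬x4 ∨ x2) ∨ ¬x4 ∨ ¬x3) ∧ ¬x4) ∨ (x3 ∧ x1)
= ((¬(¬x4 ∨ x2) ∨ ¬x4 ∨ ¬x3) ∧ ¬x4) ∨ (x3 ∧ x1)
= (((¬¬x4 ∧ ¬x2) ∨ ¬x4 ∨ ¬x3) ∧ ¬x4) ∨ (x3 ∧ x1)
= (((x4 ∧ ¬x2) ∨ ¬x4 ∨ ¬x3) ∧ ¬x4) ∨ (x3 ∧ x1)
= (x4 ∨ ¬x4 ∨ ¬x3 ∨ x3) ∧ (x4 ∨ ¬x4 ∨ ¬x3 ∨ x1) ∧ (¬x2 ∨ ¬x4 ∨ ¬x3 ∨ x3) ∧ (¬x2 ∨ ¬x4 ∨ ¬x3 ∨ x1) ∧ (¬x4 ∨ x3) ∧ (¬x4 ∨ x1)
= (¬x4 ∨ x3) ∧ (¬x4 ∨ x1)

(¬x4 ∨ x3) ∧ (¬x4 ∨ x1)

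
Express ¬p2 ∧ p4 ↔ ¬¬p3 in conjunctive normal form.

¬p2 ∧ p4 ↔ ¬¬p3
= (¬p2 ∧ p4 → ¬¬p3) ∧ (¬¬p3 → ¬p2 ∧ p4)
= (¬(¬p2 ∧ p4) ∨ ¬¬p3) ∧ (¬¬p3 → ¬p2 ∧ p4)
= (¬(¬p2 ∧ p4) ∨ ¬¬p3) ∧ (¬¬¬p3 ∨ ¬p2 ∧ p4)
= (¬¬p2 ∨ ¬p4 ∨ ¬¬p3) ∧ (¬¬¬p3 ∨ ¬p2 ∧ p4)
= (p2 ∨ ¬p4 ∨ ¬¬p3) ∧ (¬¬¬p3 ∨ ¬p2 ∧ p4)
= (p2 ∨ ¬p4 ∨ p3) ∧ (¬¬¬p3 ∨ ¬p2 ∧ p4)
= (p2 ∨ ¬p4 ∨ p3) ∧ (¬p3 ∨ ¬p2 ∧ p4)
= (p2 ∨ ¬p4 ∨ p3) ∧ (¬p3 ∨ ¬p2) ∧ (¬p3 ∨ p4)

(p2 ∨ ¬p4 ∨ p3) ∧ (¬p3 ∨ ¬p2) ∧ (¬p3 ∨ p4)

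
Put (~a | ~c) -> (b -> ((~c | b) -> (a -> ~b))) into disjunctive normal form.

(a & c) | ~b | ~a

(~a | ~c) -> (b -> ((~c | b) -> (a -> ~b)))
⇔ ~(~a | ~c) | (b -> ((~c | b) -> (a -> ~b)))
⇔ ~(~a | ~c) | ~b | ((~c | b) -> (a -> ~b))
⇔ ~(~a | ~c) | ~b | ~(~c | b) | (a -> ~b)
⇔ ~(~a | ~c) | ~b | ~(~c | b) | ~a | ~b
⇔ (~~a & ~~c) | ~b | ~(~c | b) | ~a | ~b
⇔ (a & ~~c) | ~b | ~(~c | b) | ~a | ~b
⇔ (a & c) | ~b | ~(~c | b) | ~a | ~b
⇔ (a & c) | ~b | (~~c & ~b) | ~a | ~b
⇔ (a & c) | ~b | (c & ~b) | ~a | ~b
⇔ (a & c) | ~b | ~a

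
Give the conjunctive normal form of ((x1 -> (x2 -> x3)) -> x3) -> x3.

~x1 | ~x2 | x3

((x1 -> (x2 -> x3)) -> x3) -> x3
⇔ ~((x1 -> (x2 -> x3)) -> x3) | x3
⇔ ~(~(x1 -> (x2 -> x3)) | x3) | x3
⇔ ~(~(~x1 | (x2 -> x3)) | x3) | x3
⇔ ~(~(~x1 | ~x2 | x3) | x3) | x3
⇔ (~~(~x1 | ~x2 | x3) & ~x3) | x3
⇔ ((~x1 | ~x2 | x3) & ~x3) | x3
⇔ (~x1 | ~x2 | x3 | x3) & (~x3 | x3)
⇔ ~x1 | ~x2 | x3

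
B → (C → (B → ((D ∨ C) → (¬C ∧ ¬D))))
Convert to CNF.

B → (C → (B → ((D ∨ C) → (¬C ∧ ¬D))))
≡ ¬B ∨ (C → (B → ((D ∨ C) → (¬C ∧ ¬D))))   — eliminate →
≡ ¬B ∨ ¬C ∨ (B → ((D ∨ C) → (¬C ∧ ¬D)))   — eliminate →
≡ ¬B ∨ ¬C ∨ ¬B ∨ ((D ∨ C) → (¬C ∧ ¬D))   — eliminate →
≡ ¬B ∨ ¬C ∨ ¬B ∨ ¬(D ∨ C) ∨ (¬C ∧ ¬D)   — eliminate →
≡ ¬B ∨ ¬C ∨ ¬B ∨ (¬D ∧ ¬C) ∨ (¬C ∧ ¬D)   — De Morgan
≡ (¬B ∨ ¬C ∨ ¬B ∨ ¬D ∨ ¬C) ∧ (¬B ∨ ¬C ∨ ¬B ∨ ¬D ∨ ¬D) ∧ (¬B ∨ ¬C ∨ ¬B ∨ ¬C ∨ ¬C) ∧ (¬B ∨ ¬C ∨ ¬B ∨ ¬C ∨ ¬D)   — distribute ∨ over ∧
≡ ¬B ∨ ¬C   — simplify

¬B ∨ ¬C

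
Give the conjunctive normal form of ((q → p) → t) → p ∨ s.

(¬q ∨ p ∨ s) ∧ (¬t ∨ p ∨ s)

((q → p) → t) → p ∨ s
≡ ¬((q → p) → t) ∨ p ∨ s   [eliminate →]
≡ ¬(¬(q → p) ∨ t) ∨ p ∨ s   [eliminate →]
≡ ¬(¬(¬q ∨ p) ∨ t) ∨ p ∨ s   [eliminate →]
≡ ¬¬(¬q ∨ p) ∧ ¬t ∨ p ∨ s   [De Morgan]
≡ (¬q ∨ p) ∧ ¬t ∨ p ∨ s   [double negation]
≡ (¬q ∨ p ∨ p ∨ s) ∧ (¬t ∨ p ∨ s)   [distribute ∨ over ∧]
≡ (¬q ∨ p ∨ s) ∧ (¬t ∨ p ∨ s)   [simplify]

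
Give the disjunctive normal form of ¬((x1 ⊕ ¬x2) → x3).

(x1 ∧ x2 ∧ ¬x3) ∨ (¬x1 ∧ ¬x2 ∧ ¬x3)

¬((x1 ⊕ ¬x2) → x3)
≡ ¬(¬(x1 ⊕ ¬x2) ∨ x3)   [eliminate →]
≡ ¬(¬((x1 ∧ ¬¬x2) ∨ (¬x1 ∧ ¬x2)) ∨ x3)   [expand ⊕]
≡ ¬¬((x1 ∧ ¬¬x2) ∨ (¬x1 ∧ ¬x2)) ∧ ¬x3   [De Morgan]
≡ ((x1 ∧ ¬¬x2) ∨ (¬x1 ∧ ¬x2)) ∧ ¬x3   [double negation]
≡ ((x1 ∧ x2) ∨ (¬x1 ∧ ¬x2)) ∧ ¬x3   [double negation]
≡ (x1 ∧ x2 ∧ ¬x3) ∨ (¬x1 ∧ ¬x2 ∧ ¬x3)   [distribute ∧ over ∨]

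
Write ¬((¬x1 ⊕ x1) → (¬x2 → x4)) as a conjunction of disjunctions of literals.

¬x2 ∧ ¬x4

¬((¬x1 ⊕ x1) → (¬x2 → x4))
⇔ ¬(¬(¬x1 ⊕ x1) ∨ (¬x2 → x4))   — eliminate →
⇔ ¬(¬((¬x1 ∨ x1) ∧ ¬(¬x1 ∧ x1)) ∨ (¬x2 → x4))   — expand ⊕
⇔ ¬(¬((¬x1 ∨ x1) ∧ ¬(¬x1 ∧ x1)) ∨ ¬¬x2 ∨ x4)   — eliminate →
⇔ ¬¬((¬x1 ∨ x1) ∧ ¬(¬x1 ∧ x1)) ∧ ¬¬¬x2 ∧ ¬x4   — De Morgan
⇔ (¬x1 ∨ x1) ∧ ¬(¬x1 ∧ x1) ∧ ¬¬¬x2 ∧ ¬x4   — double negation
⇔ (¬x1 ∨ x1) ∧ (¬¬x1 ∨ ¬x1) ∧ ¬¬¬x2 ∧ ¬x4   — De Morgan
⇔ (¬x1 ∨ x1) ∧ (x1 ∨ ¬x1) ∧ ¬¬¬x2 ∧ ¬x4   — double negation
⇔ (¬x1 ∨ x1) ∧ (x1 ∨ ¬x1) ∧ ¬x2 ∧ ¬x4   — double negation
⇔ ¬x2 ∧ ¬x4   — simplify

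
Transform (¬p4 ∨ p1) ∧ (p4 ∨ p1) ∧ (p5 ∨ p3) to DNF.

(p1 ∧ p5) ∨ (p1 ∧ p3)

(¬p4 ∨ p1) ∧ (p4 ∨ p1) ∧ (p5 ∨ p3)
⇔ (¬p4 ∧ p4 ∧ p5) ∨ (¬p4 ∧ p4 ∧ p3) ∨ (¬p4 ∧ p1 ∧ p5) ∨ (¬p4 ∧ p1 ∧ p3) ∨ (p1 ∧ p4 ∧ p5) ∨ (p1 ∧ p4 ∧ p3) ∨ (p1 ∧ p1 ∧ p5) ∨ (p1 ∧ p1 ∧ p3)   — distribute ∧ over ∨
⇔ (p1 ∧ p5) ∨ (p1 ∧ p3)   — simplify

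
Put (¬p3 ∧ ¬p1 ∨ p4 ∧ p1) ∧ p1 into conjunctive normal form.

(¬p3 ∨ p4) ∧ (¬p1 ∨ p4) ∧ p1

(¬p3 ∧ ¬p1 ∨ p4 ∧ p1) ∧ p1
⇔ (¬p3 ∨ p4) ∧ (¬p3 ∨ p1) ∧ (¬p1 ∨ p4) ∧ (¬p1 ∨ p1) ∧ p1
⇔ (¬p3 ∨ p4) ∧ (¬p1 ∨ p4) ∧ p1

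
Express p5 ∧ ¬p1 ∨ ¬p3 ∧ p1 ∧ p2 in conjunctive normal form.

p5 ∧ ¬p1 ∨ ¬p3 ∧ p1 ∧ p2
⇔ (p5 ∨ ¬p3) ∧ (p5 ∨ p1) ∧ (p5 ∨ p2) ∧ (¬p1 ∨ ¬p3) ∧ (¬p1 ∨ p1) ∧ (¬p1 ∨ p2)   — distribute ∨ over ∧
⇔ (p5 ∨ ¬p3) ∧ (p5 ∨ p1) ∧ (p5 ∨ p2) ∧ (¬p1 ∨ ¬p3) ∧ (¬p1 ∨ p2)   — simplify

(p5 ∨ ¬p3) ∧ (p5 ∨ p1) ∧ (p5 ∨ p2) ∧ (¬p1 ∨ ¬p3) ∧ (¬p1 ∨ p2)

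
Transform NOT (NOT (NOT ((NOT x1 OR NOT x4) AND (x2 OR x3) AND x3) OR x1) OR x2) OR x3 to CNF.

NOT (NOT (NOT ((NOT x1 OR NOT x4) AND (x2 OR x3) AND x3) OR x1) OR x2) OR x3
≡ (NOT NOT (NOT ((NOT x1 OR NOT x4) AND (x2 OR x3) AND x3) OR x1) AND NOT x2) OR x3   — De Morgan
≡ ((NOT ((NOT x1 OR NOT x4) AND (x2 OR x3) AND x3) OR x1) AND NOT x2) OR x3   — double negation
≡ ((NOT (NOT x1 OR NOT x4) OR NOT (x2 OR x3) OR NOT x3 OR x1) AND NOT x2) OR x3   — De Morgan
≡ (((NOT NOT x1 AND NOT NOT x4) OR NOT (x2 OR x3) OR NOT x3 OR x1) AND NOT x2) OR x3   — De Morgan
≡ (((x1 AND NOT NOT x4) OR NOT (x2 OR x3) OR NOT x3 OR x1) AND NOT x2) OR x3   — double negation
≡ (((x1 AND x4) OR NOT (x2 OR x3) OR NOT x3 OR x1) AND NOT x2) OR x3   — double negation
≡ (((x1 AND x4) OR (NOT x2 AND NOT x3) OR NOT x3 OR x1) AND NOT x2) OR x3   — De Morgan
≡ (x1 OR NOT x2 OR NOT x3 OR x1 OR x3) AND (x1 OR NOT x3 OR NOT x3 OR x1 OR x3) AND (x4 OR NOT x2 OR NOT x3 OR x1 OR x3) AND (x4 OR NOT x3 OR NOT x3 OR x1 OR x3) AND (NOT x2 OR x3)   — distribute OR over AND
≡ NOT x2 OR x3   — simplify

NOT x2 OR x3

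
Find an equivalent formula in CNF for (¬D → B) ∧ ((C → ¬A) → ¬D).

(¬D → B) ∧ ((C → ¬A) → ¬D)
= (¬¬D ∨ B) ∧ ((C → ¬A) → ¬D)   [eliminate →]
= (¬¬D ∨ B) ∧ (¬(C → ¬A) ∨ ¬D)   [eliminate →]
= (¬¬D ∨ B) ∧ (¬(¬C ∨ ¬A) ∨ ¬D)   [eliminate →]
= (D ∨ B) ∧ (¬(¬C ∨ ¬A) ∨ ¬D)   [double negation]
= (D ∨ B) ∧ ((¬¬C ∧ ¬¬A) ∨ ¬D)   [De Morgan]
= (D ∨ B) ∧ ((C ∧ ¬¬A) ∨ ¬D)   [double negation]
= (D ∨ B) ∧ ((C ∧ A) ∨ ¬D)   [double negation]
= (D ∨ B) ∧ (C ∨ ¬D) ∧ (A ∨ ¬D)   [distribute ∨ over ∧]

(D ∨ B) ∧ (C ∨ ¬D) ∧ (A ∨ ¬D)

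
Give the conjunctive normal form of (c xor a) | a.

(c xor a) | a
= ((c | a) & ~(c & a)) | a   (expand xor)
= ((c | a) & (~c | ~a)) | a   (De Morgan)
= (c | a | a) & (~c | ~a | a)   (distribute | over &)
= c | a   (simplify)

c | a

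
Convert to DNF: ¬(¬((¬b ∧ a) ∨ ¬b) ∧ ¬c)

¬(¬((¬b ∧ a) ∨ ¬b) ∧ ¬c)
= ¬¬((¬b ∧ a) ∨ ¬b) ∨ ¬¬c   — De Morgan
= (¬b ∧ a) ∨ ¬b ∨ ¬¬c   — double negation
= (¬b ∧ a) ∨ ¬b ∨ c   — double negation
= ¬b ∨ c   — simplify

¬b ∨ c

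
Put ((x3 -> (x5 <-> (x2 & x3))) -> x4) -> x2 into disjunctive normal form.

((x3 -> (x5 <-> (x2 & x3))) -> x4) -> x2
≡ ~((x3 -> (x5 <-> (x2 & x3))) -> x4) | x2   [eliminate ->]
≡ ~(~(x3 -> (x5 <-> (x2 & x3))) | x4) | x2   [eliminate ->]
≡ ~(~(~x3 | (x5 <-> (x2 & x3))) | x4) | x2   [eliminate ->]
≡ ~(~(~x3 | ((x5 -> (x2 & x3)) & ((x2 & x3) -> x5))) | x4) | x2   [eliminate <->]
≡ ~(~(~x3 | ((~x5 | (x2 & x3)) & ((x2 & x3) -> x5))) | x4) | x2   [eliminate ->]
≡ ~(~(~x3 | ((~x5 | (x2 & x3)) & (~(x2 & x3) | x5))) | x4) | x2   [eliminate ->]
≡ (~~(~x3 | ((~x5 | (x2 & x3)) & (~(x2 & x3) | x5))) & ~x4) | x2   [De Morgan]
≡ ((~x3 | ((~x5 | (x2 & x3)) & (~(x2 & x3) | x5))) & ~x4) | x2   [double negation]
≡ ((~x3 | ((~x5 | (x2 & x3)) & (~x2 | ~x3 | x5))) & ~x4) | x2   [De Morgan]
≡ (~x3 & ~x4) | (~x5 & ~x2 & ~x4) | (~x5 & ~x3 & ~x4) | (~x5 & x5 & ~x4) | (x2 & x3 & ~x2 & ~x4) | (x2 & x3 & ~x3 & ~x4) | (x2 & x3 & x5 & ~x4) | x2   [distribute & over |]
≡ (~x3 & ~x4) | (~x5 & ~x2 & ~x4) | x2   [simplify]

(~x3 & ~x4) | (~x5 & ~x2 & ~x4) | x2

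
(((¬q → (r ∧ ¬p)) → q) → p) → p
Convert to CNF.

(((¬q → (r ∧ ¬p)) → q) → p) → p
≡ ¬(((¬q → (r ∧ ¬p)) → q) → p) ∨ p
≡ ¬(¬((¬q → (r ∧ ¬p)) → q) ∨ p) ∨ p
≡ ¬(¬(¬(¬q → (r ∧ ¬p)) ∨ q) ∨ p) ∨ p
≡ ¬(¬(¬(¬¬q ∨ (r ∧ ¬p)) ∨ q) ∨ p) ∨ p
≡ (¬¬(¬(¬¬q ∨ (r ∧ ¬p)) ∨ q) ∧ ¬p) ∨ p
≡ ((¬(¬¬q ∨ (r ∧ ¬p)) ∨ q) ∧ ¬p) ∨ p
≡ (((¬¬¬q ∧ ¬(r ∧ ¬p)) ∨ q) ∧ ¬p) ∨ p
≡ (((¬q ∧ ¬(r ∧ ¬p)) ∨ q) ∧ ¬p) ∨ p
≡ (((¬q ∧ (¬r ∨ ¬¬p)) ∨ q) ∧ ¬p) ∨ p
≡ (((¬q ∧ (¬r ∨ p)) ∨ q) ∧ ¬p) ∨ p
≡ (¬q ∨ q ∨ p) ∧ (¬r ∨ p ∨ q ∨ p) ∧ (¬p ∨ p)
≡ ¬r ∨ p ∨ q

¬r ∨ p ∨ q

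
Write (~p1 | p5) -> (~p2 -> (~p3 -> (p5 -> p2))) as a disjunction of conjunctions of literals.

p2 | p3 | ~p5

(~p1 | p5) -> (~p2 -> (~p3 -> (p5 -> p2)))
≡ ~(~p1 | p5) | (~p2 -> (~p3 -> (p5 -> p2)))   [eliminate ->]
≡ ~(~p1 | p5) | ~~p2 | (~p3 -> (p5 -> p2))   [eliminate ->]
≡ ~(~p1 | p5) | ~~p2 | ~~p3 | (p5 -> p2)   [eliminate ->]
≡ ~(~p1 | p5) | ~~p2 | ~~p3 | ~p5 | p2   [eliminate ->]
≡ (~~p1 & ~p5) | ~~p2 | ~~p3 | ~p5 | p2   [De Morgan]
≡ (p1 & ~p5) | ~~p2 | ~~p3 | ~p5 | p2   [double negation]
≡ (p1 & ~p5) | p2 | ~~p3 | ~p5 | p2   [double negation]
≡ (p1 & ~p5) | p2 | p3 | ~p5 | p2   [double negation]
≡ p2 | p3 | ~p5   [simplify]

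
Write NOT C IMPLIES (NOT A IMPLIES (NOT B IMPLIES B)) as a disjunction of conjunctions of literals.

C OR A OR B

NOT C IMPLIES (NOT A IMPLIES (NOT B IMPLIES B))
= NOT NOT C OR (NOT A IMPLIES (NOT B IMPLIES B))   [eliminate IMPLIES]
= NOT NOT C OR NOT NOT A OR (NOT B IMPLIES B)   [eliminate IMPLIES]
= NOT NOT C OR NOT NOT A OR NOT NOT B OR B   [eliminate IMPLIES]
= C OR NOT NOT A OR NOT NOT B OR B   [double negation]
= C OR A OR NOT NOT B OR B   [double negation]
= C OR A OR B OR B   [double negation]
= C OR A OR B   [simplify]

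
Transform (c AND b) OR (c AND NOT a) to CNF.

(c AND b) OR (c AND NOT a)
= (c OR c) AND (c OR NOT a) AND (b OR c) AND (b OR NOT a)   — distribute OR over AND
= c AND (b OR NOT a)   — simplify

c AND (b OR NOT a)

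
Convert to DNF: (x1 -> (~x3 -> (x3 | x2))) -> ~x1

(x1 -> (~x3 -> (x3 | x2))) -> ~x1
= ~(x1 -> (~x3 -> (x3 | x2))) | ~x1   (eliminate ->)
= ~(~x1 | (~x3 -> (x3 | x2))) | ~x1   (eliminate ->)
= ~(~x1 | ~~x3 | x3 | x2) | ~x1   (eliminate ->)
= (~~x1 & ~~~x3 & ~x3 & ~x2) | ~x1   (De Morgan)
= (x1 & ~~~x3 & ~x3 & ~x2) | ~x1   (double negation)
= (x1 & ~x3 & ~x3 & ~x2) | ~x1   (double negation)
= (x1 & ~x3 & ~x2) | ~x1   (simplify)

(x1 & ~x3 & ~x2) | ~x1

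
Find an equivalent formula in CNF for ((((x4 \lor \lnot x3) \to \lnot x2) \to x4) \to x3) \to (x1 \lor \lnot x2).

\lnot x3 \lor x1 \lor \lnot x2

((((x4 \lor \lnot x3) \to \lnot x2) \to x4) \to x3) \to (x1 \lor \lnot x2)
⇔ \lnot ((((x4 \lor \lnot x3) \to \lnot x2) \to x4) \to x3) \lor x1 \lor \lnot x2
⇔ \lnot (\lnot (((x4 \lor \lnot x3) \to \lnot x2) \to x4) \lor x3) \lor x1 \lor \lnot x2
⇔ \lnot (\lnot (\lnot ((x4 \lor \lnot x3) \to \lnot x2) \lor x4) \lor x3) \lor x1 \lor \lnot x2
⇔ \lnot (\lnot (\lnot (\lnot (x4 \lor \lnot x3) \lor \lnot x2) \lor x4) \lor x3) \lor x1 \lor \lnot x2
⇔ (\lnot \lnot (\lnot (\lnot (x4 \lor \lnot x3) \lor \lnot x2) \lor x4) \land \lnot x3) \lor x1 \lor \lnot x2
⇔ ((\lnot (\lnot (x4 \lor \lnot x3) \lor \lnot x2) \lor x4) \land \lnot x3) \lor x1 \lor \lnot x2
⇔ (((\lnot \lnot (x4 \lor \lnot x3) \land \lnot \lnot x2) \lor x4) \land \lnot x3) \lor x1 \lor \lnot x2
⇔ ((((x4 \lor \lnot x3) \land \lnot \lnot x2) \lor x4) \land \lnot x3) \lor x1 \lor \lnot x2
⇔ ((((x4 \lor \lnot x3) \land x2) \lor x4) \land \lnot x3) \lor x1 \lor \lnot x2
⇔ (x4 \lor \lnot x3 \lor x4 \lor x1 \lor \lnot x2) \land (x2 \lor x4 \lor x1 \lor \lnot x2) \land (\lnot x3 \lor x1 \lor \lnot x2)
⇔ \lnot x3 \lor x1 \lor \lnot x2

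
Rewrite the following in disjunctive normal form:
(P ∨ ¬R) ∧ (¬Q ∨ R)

(P ∨ ¬R) ∧ (¬Q ∨ R)
= (P ∧ ¬Q) ∨ (P ∧ R) ∨ (¬R ∧ ¬Q) ∨ (¬R ∧ R)   — distribute ∧ over ∨
= (P ∧ ¬Q) ∨ (P ∧ R) ∨ (¬R ∧ ¬Q)   — simplify

(P ∧ ¬Q) ∨ (P ∧ R) ∨ (¬R ∧ ¬Q)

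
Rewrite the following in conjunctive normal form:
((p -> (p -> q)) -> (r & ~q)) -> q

(~p | q) & (~r | q)

((p -> (p -> q)) -> (r & ~q)) -> q
⇔ ~((p -> (p -> q)) -> (r & ~q)) | q   — eliminate ->
⇔ ~(~(p -> (p -> q)) | (r & ~q)) | q   — eliminate ->
⇔ ~(~(~p | (p -> q)) | (r & ~q)) | q   — eliminate ->
⇔ ~(~(~p | ~p | q) | (r & ~q)) | q   — eliminate ->
⇔ (~~(~p | ~p | q) & ~(r & ~q)) | q   — De Morgan
⇔ ((~p | ~p | q) & ~(r & ~q)) | q   — double negation
⇔ ((~p | ~p | q) & (~r | ~~q)) | q   — De Morgan
⇔ ((~p | ~p | q) & (~r | q)) | q   — double negation
⇔ (~p | ~p | q | q) & (~r | q | q)   — distribute | over &
⇔ (~p | q) & (~r | q)   — simplify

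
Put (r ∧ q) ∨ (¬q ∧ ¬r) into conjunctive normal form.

(r ∧ q) ∨ (¬q ∧ ¬r)
⇔ (r ∨ ¬q) ∧ (r ∨ ¬r) ∧ (q ∨ ¬q) ∧ (q ∨ ¬r)   [distribute ∨ over ∧]
⇔ (r ∨ ¬q) ∧ (q ∨ ¬r)   [simplify]

(r ∨ ¬q) ∧ (q ∨ ¬r)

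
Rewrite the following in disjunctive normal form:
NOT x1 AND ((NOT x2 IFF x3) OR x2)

NOT x1 AND ((NOT x2 IFF x3) OR x2)
≡ NOT x1 AND (((NOT x2 IMPLIES x3) AND (x3 IMPLIES NOT x2)) OR x2)   — eliminate IFF
≡ NOT x1 AND (((NOT NOT x2 OR x3) AND (x3 IMPLIES NOT x2)) OR x2)   — eliminate IMPLIES
≡ NOT x1 AND (((NOT NOT x2 OR x3) AND (NOT x3 OR NOT x2)) OR x2)   — eliminate IMPLIES
≡ NOT x1 AND (((x2 OR x3) AND (NOT x3 OR NOT x2)) OR x2)   — double negation
≡ (NOT x1 AND x2 AND NOT x3) OR (NOT x1 AND x2 AND NOT x2) OR (NOT x1 AND x3 AND NOT x3) OR (NOT x1 AND x3 AND NOT x2) OR (NOT x1 AND x2)   — distribute AND over OR
≡ (NOT x1 AND x3 AND NOT x2) OR (NOT x1 AND x2)   — simplify

(NOT x1 AND x3 AND NOT x2) OR (NOT x1 AND x2)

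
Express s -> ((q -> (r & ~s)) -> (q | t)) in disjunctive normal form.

~s | q | t

s -> ((q -> (r & ~s)) -> (q | t))
= ~s | ((q -> (r & ~s)) -> (q | t))   (eliminate ->)
= ~s | ~(q -> (r & ~s)) | q | t   (eliminate ->)
= ~s | ~(~q | (r & ~s)) | q | t   (eliminate ->)
= ~s | (~~q & ~(r & ~s)) | q | t   (De Morgan)
= ~s | (q & ~(r & ~s)) | q | t   (double negation)
= ~s | (q & (~r | ~~s)) | q | t   (De Morgan)
= ~s | (q & (~r | s)) | q | t   (double negation)
= ~s | (q & ~r) | (q & s) | q | t   (distribute & over |)
= ~s | q | t   (simplify)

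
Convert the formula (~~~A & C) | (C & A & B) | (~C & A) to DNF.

(~A & C) | (C & A & B) | (~C & A)

(~~~A & C) | (C & A & B) | (~C & A)
≡ (~A & C) | (C & A & B) | (~C & A)   [double negation]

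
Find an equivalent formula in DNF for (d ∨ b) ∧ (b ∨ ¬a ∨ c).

(d ∨ b) ∧ (b ∨ ¬a ∨ c)
⇔ (d ∧ b) ∨ (d ∧ ¬a) ∨ (d ∧ c) ∨ (b ∧ b) ∨ (b ∧ ¬a) ∨ (b ∧ c)   (distribute ∧ over ∨)
⇔ (d ∧ ¬a) ∨ (d ∧ c) ∨ b   (simplify)

(d ∧ ¬a) ∨ (d ∧ c) ∨ b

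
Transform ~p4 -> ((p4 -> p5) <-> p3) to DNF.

~p4 -> ((p4 -> p5) <-> p3)
⇔ ~~p4 | ((p4 -> p5) <-> p3)   — eliminate ->
⇔ ~~p4 | (((p4 -> p5) -> p3) & (p3 -> (p4 -> p5)))   — eliminate <->
⇔ ~~p4 | ((~(p4 -> p5) | p3) & (p3 -> (p4 -> p5)))   — eliminate ->
⇔ ~~p4 | ((~(~p4 | p5) | p3) & (p3 -> (p4 -> p5)))   — eliminate ->
⇔ ~~p4 | ((~(~p4 | p5) | p3) & (~p3 | (p4 -> p5)))   — eliminate ->
⇔ ~~p4 | ((~(~p4 | p5) | p3) & (~p3 | ~p4 | p5))   — eliminate ->
⇔ p4 | ((~(~p4 | p5) | p3) & (~p3 | ~p4 | p5))   — double negation
⇔ p4 | (((~~p4 & ~p5) | p3) & (~p3 | ~p4 | p5))   — De Morgan
⇔ p4 | (((p4 & ~p5) | p3) & (~p3 | ~p4 | p5))   — double negation
⇔ p4 | (p4 & ~p5 & ~p3) | (p4 & ~p5 & ~p4) | (p4 & ~p5 & p5) | (p3 & ~p3) | (p3 & ~p4) | (p3 & p5)   — distribute & over |
⇔ p4 | (p3 & ~p4) | (p3 & p5)   — simplify

p4 | (p3 & ~p4) | (p3 & p5)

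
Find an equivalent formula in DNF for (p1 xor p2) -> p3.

(p1 xor p2) -> p3
≡ ~(p1 xor p2) | p3   [eliminate ->]
≡ ~((p1 & ~p2) | (~p1 & p2)) | p3   [expand xor]
≡ (~(p1 & ~p2) & ~(~p1 & p2)) | p3   [De Morgan]
≡ ((~p1 | ~~p2) & ~(~p1 & p2)) | p3   [De Morgan]
≡ ((~p1 | p2) & ~(~p1 & p2)) | p3   [double negation]
≡ ((~p1 | p2) & (~~p1 | ~p2)) | p3   [De Morgan]
≡ ((~p1 | p2) & (p1 | ~p2)) | p3   [double negation]
≡ (~p1 & p1) | (~p1 & ~p2) | (p2 & p1) | (p2 & ~p2) | p3   [distribute & over |]
≡ (~p1 & ~p2) | (p2 & p1) | p3   [simplify]

(~p1 & ~p2) | (p2 & p1) | p3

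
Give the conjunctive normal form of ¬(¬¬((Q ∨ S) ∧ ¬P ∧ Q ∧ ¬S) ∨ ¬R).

¬(¬¬((Q ∨ S) ∧ ¬P ∧ Q ∧ ¬S) ∨ ¬R)
≡ ¬¬¬((Q ∨ S) ∧ ¬P ∧ Q ∧ ¬S) ∧ ¬¬R   [De Morgan]
≡ ¬((Q ∨ S) ∧ ¬P ∧ Q ∧ ¬S) ∧ ¬¬R   [double negation]
≡ (¬(Q ∨ S) ∨ ¬¬P ∨ ¬Q ∨ ¬¬S) ∧ ¬¬R   [De Morgan]
≡ ((¬Q ∧ ¬S) ∨ ¬¬P ∨ ¬Q ∨ ¬¬S) ∧ ¬¬R   [De Morgan]
≡ ((¬Q ∧ ¬S) ∨ P ∨ ¬Q ∨ ¬¬S) ∧ ¬¬R   [double negation]
≡ ((¬Q ∧ ¬S) ∨ P ∨ ¬Q ∨ S) ∧ ¬¬R   [double negation]
≡ ((¬Q ∧ ¬S) ∨ P ∨ ¬Q ∨ S) ∧ R   [double negation]
≡ (¬Q ∨ P ∨ ¬Q ∨ S) ∧ (¬S ∨ P ∨ ¬Q ∨ S) ∧ R   [distribute ∨ over ∧]
≡ (¬Q ∨ P ∨ S) ∧ R   [simplify]

(¬Q ∨ P ∨ S) ∧ R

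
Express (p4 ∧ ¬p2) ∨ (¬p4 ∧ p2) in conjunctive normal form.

(p4 ∧ ¬p2) ∨ (¬p4 ∧ p2)
≡ (p4 ∨ ¬p4) ∧ (p4 ∨ p2) ∧ (¬p2 ∨ ¬p4) ∧ (¬p2 ∨ p2)   [distribute ∨ over ∧]
≡ (p4 ∨ p2) ∧ (¬p2 ∨ ¬p4)   [simplify]

(p4 ∨ p2) ∧ (¬p2 ∨ ¬p4)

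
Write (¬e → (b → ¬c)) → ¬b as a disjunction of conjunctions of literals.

(¬e ∧ b ∧ c) ∨ ¬b

(¬e → (b → ¬c)) → ¬b
⇔ ¬(¬e → (b → ¬c)) ∨ ¬b   [eliminate →]
⇔ ¬(¬¬e ∨ (b → ¬c)) ∨ ¬b   [eliminate →]
⇔ ¬(¬¬e ∨ ¬b ∨ ¬c) ∨ ¬b   [eliminate →]
⇔ (¬¬¬e ∧ ¬¬b ∧ ¬¬c) ∨ ¬b   [De Morgan]
⇔ (¬e ∧ ¬¬b ∧ ¬¬c) ∨ ¬b   [double negation]
⇔ (¬e ∧ b ∧ ¬¬c) ∨ ¬b   [double negation]
⇔ (¬e ∧ b ∧ c) ∨ ¬b   [double negation]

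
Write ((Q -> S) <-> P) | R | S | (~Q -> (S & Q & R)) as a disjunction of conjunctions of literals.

(P & ~Q) | R | S | Q

((Q -> S) <-> P) | R | S | (~Q -> (S & Q & R))
≡ (((Q -> S) -> P) & (P -> (Q -> S))) | R | S | (~Q -> (S & Q & R))
≡ ((~(Q -> S) | P) & (P -> (Q -> S))) | R | S | (~Q -> (S & Q & R))
≡ ((~(~Q | S) | P) & (P -> (Q -> S))) | R | S | (~Q -> (S & Q & R))
≡ ((~(~Q | S) | P) & (~P | (Q -> S))) | R | S | (~Q -> (S & Q & R))
≡ ((~(~Q | S) | P) & (~P | ~Q | S)) | R | S | (~Q -> (S & Q & R))
≡ ((~(~Q | S) | P) & (~P | ~Q | S)) | R | S | ~~Q | (S & Q & R)
≡ (((~~Q & ~S) | P) & (~P | ~Q | S)) | R | S | ~~Q | (S & Q & R)
≡ (((Q & ~S) | P) & (~P | ~Q | S)) | R | S | ~~Q | (S & Q & R)
≡ (((Q & ~S) | P) & (~P | ~Q | S)) | R | S | Q | (S & Q & R)
≡ (Q & ~S & ~P) | (Q & ~S & ~Q) | (Q & ~S & S) | (P & ~P) | (P & ~Q) | (P & S) | R | S | Q | (S & Q & R)
≡ (P & ~Q) | R | S | Q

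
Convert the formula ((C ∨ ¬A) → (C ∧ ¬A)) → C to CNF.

C ∨ ¬A

((C ∨ ¬A) → (C ∧ ¬A)) → C
= ¬((C ∨ ¬A) → (C ∧ ¬A)) ∨ C   (eliminate →)
= ¬(¬(C ∨ ¬A) ∨ (C ∧ ¬A)) ∨ C   (eliminate →)
= (¬¬(C ∨ ¬A) ∧ ¬(C ∧ ¬A)) ∨ C   (De Morgan)
= ((C ∨ ¬A) ∧ ¬(C ∧ ¬A)) ∨ C   (double negation)
= ((C ∨ ¬A) ∧ (¬C ∨ ¬¬A)) ∨ C   (De Morgan)
= ((C ∨ ¬A) ∧ (¬C ∨ A)) ∨ C   (double negation)
= (C ∨ ¬A ∨ C) ∧ (¬C ∨ A ∨ C)   (distribute ∨ over ∧)
= C ∨ ¬A   (simplify)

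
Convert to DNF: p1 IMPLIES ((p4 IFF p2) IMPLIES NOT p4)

p1 IMPLIES ((p4 IFF p2) IMPLIES NOT p4)
= NOT p1 OR ((p4 IFF p2) IMPLIES NOT p4)
= NOT p1 OR NOT (p4 IFF p2) OR NOT p4
= NOT p1 OR NOT ((p4 IMPLIES p2) AND (p2 IMPLIES p4)) OR NOT p4
= NOT p1 OR NOT ((NOT p4 OR p2) AND (p2 IMPLIES p4)) OR NOT p4
= NOT p1 OR NOT ((NOT p4 OR p2) AND (NOT p2 OR p4)) OR NOT p4
= NOT p1 OR NOT (NOT p4 OR p2) OR NOT (NOT p2 OR p4) OR NOT p4
= NOT p1 OR (NOT NOT p4 AND NOT p2) OR NOT (NOT p2 OR p4) OR NOT p4
= NOT p1 OR (p4 AND NOT p2) OR NOT (NOT p2 OR p4) OR NOT p4
= NOT p1 OR (p4 AND NOT p2) OR (NOT NOT p2 AND NOT p4) OR NOT p4
= NOT p1 OR (p4 AND NOT p2) OR (p2 AND NOT p4) OR NOT p4
= NOT p1 OR (p4 AND NOT p2) OR NOT p4

NOT p1 OR (p4 AND NOT p2) OR NOT p4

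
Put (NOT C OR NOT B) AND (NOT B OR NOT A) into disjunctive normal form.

(NOT C AND NOT A) OR NOT B

(NOT C OR NOT B) AND (NOT B OR NOT A)
≡ (NOT C AND NOT B) OR (NOT C AND NOT A) OR (NOT B AND NOT B) OR (NOT B AND NOT A)
≡ (NOT C AND NOT A) OR NOT B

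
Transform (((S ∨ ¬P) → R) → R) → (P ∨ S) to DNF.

(((S ∨ ¬P) → R) → R) → (P ∨ S)
= ¬(((S ∨ ¬P) → R) → R) ∨ P ∨ S   [eliminate →]
= ¬(¬((S ∨ ¬P) → R) ∨ R) ∨ P ∨ S   [eliminate →]
= ¬(¬(¬(S ∨ ¬P) ∨ R) ∨ R) ∨ P ∨ S   [eliminate →]
= (¬¬(¬(S ∨ ¬P) ∨ R) ∧ ¬R) ∨ P ∨ S   [De Morgan]
= ((¬(S ∨ ¬P) ∨ R) ∧ ¬R) ∨ P ∨ S   [double negation]
= (((¬S ∧ ¬¬P) ∨ R) ∧ ¬R) ∨ P ∨ S   [De Morgan]
= (((¬S ∧ P) ∨ R) ∧ ¬R) ∨ P ∨ S   [double negation]
= (¬S ∧ P ∧ ¬R) ∨ (R ∧ ¬R) ∨ P ∨ S   [distribute ∧ over ∨]
= P ∨ S   [simplify]

P ∨ S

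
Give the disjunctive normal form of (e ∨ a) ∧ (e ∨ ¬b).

e ∨ (a ∧ ¬b)

(e ∨ a) ∧ (e ∨ ¬b)
= (e ∧ e) ∨ (e ∧ ¬b) ∨ (a ∧ e) ∨ (a ∧ ¬b)   — distribute ∧ over ∨
= e ∨ (a ∧ ¬b)   — simplify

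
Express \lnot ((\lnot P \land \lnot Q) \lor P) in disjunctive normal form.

Q \land \lnot P

\lnot ((\lnot P \land \lnot Q) \lor P)
≡ \lnot (\lnot P \land \lnot Q) \land \lnot P   [De Morgan]
≡ (\lnot \lnot P \lor \lnot \lnot Q) \land \lnot P   [De Morgan]
≡ (P \lor \lnot \lnot Q) \land \lnot P   [double negation]
≡ (P \lor Q) \land \lnot P   [double negation]
≡ (P \land \lnot P) \lor (Q \land \lnot P)   [distribute \land over \lor]
≡ Q \land \lnot P   [simplify]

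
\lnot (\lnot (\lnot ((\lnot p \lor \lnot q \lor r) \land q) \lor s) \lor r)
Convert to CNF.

(p \lor \lnot q \lor s) \land \lnot r

\lnot (\lnot (\lnot ((\lnot p \lor \lnot q \lor r) \land q) \lor s) \lor r)
≡ \lnot \lnot (\lnot ((\lnot p \lor \lnot q \lor r) \land q) \lor s) \land \lnot r   [De Morgan]
≡ (\lnot ((\lnot p \lor \lnot q \lor r) \land q) \lor s) \land \lnot r   [double negation]
≡ (\lnot (\lnot p \lor \lnot q \lor r) \lor \lnot q \lor s) \land \lnot r   [De Morgan]
≡ ((\lnot \lnot p \land \lnot \lnot q \land \lnot r) \lor \lnot q \lor s) \land \lnot r   [De Morgan]
≡ ((p \land \lnot \lnot q \land \lnot r) \lor \lnot q \lor s) \land \lnot r   [double negation]
≡ ((p \land q \land \lnot r) \lor \lnot q \lor s) \land \lnot r   [double negation]
≡ (p \lor \lnot q \lor s) \land (q \lor \lnot q \lor s) \land (\lnot r \lor \lnot q \lor s) \land \lnot r   [distribute \lor over \land]
≡ (p \lor \lnot q \lor s) \land \lnot r   [simplify]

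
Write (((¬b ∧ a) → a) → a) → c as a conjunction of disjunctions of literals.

(((¬b ∧ a) → a) → a) → c
≡ ¬(((¬b ∧ a) → a) → a) ∨ c   [eliminate →]
≡ ¬(¬((¬b ∧ a) → a) ∨ a) ∨ c   [eliminate →]
≡ ¬(¬(¬(¬b ∧ a) ∨ a) ∨ a) ∨ c   [eliminate →]
≡ (¬¬(¬(¬b ∧ a) ∨ a) ∧ ¬a) ∨ c   [De Morgan]
≡ ((¬(¬b ∧ a) ∨ a) ∧ ¬a) ∨ c   [double negation]
≡ ((¬¬b ∨ ¬a ∨ a) ∧ ¬a) ∨ c   [De Morgan]
≡ ((b ∨ ¬a ∨ a) ∧ ¬a) ∨ c   [double negation]
≡ (b ∨ ¬a ∨ a ∨ c) ∧ (¬a ∨ c)   [distribute ∨ over ∧]
≡ ¬a ∨ c   [simplify]

¬a ∨ c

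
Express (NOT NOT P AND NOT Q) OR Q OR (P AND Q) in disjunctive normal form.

(NOT NOT P AND NOT Q) OR Q OR (P AND Q)
= (P AND NOT Q) OR Q OR (P AND Q)   [double negation]
= (P AND NOT Q) OR Q   [simplify]

(P AND NOT Q) OR Q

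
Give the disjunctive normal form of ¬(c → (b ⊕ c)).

¬(c → (b ⊕ c))
≡ ¬(¬c ∨ (b ⊕ c))   (eliminate →)
≡ ¬(¬c ∨ (b ∧ ¬c) ∨ (¬b ∧ c))   (expand ⊕)
≡ ¬¬c ∧ ¬(b ∧ ¬c) ∧ ¬(¬b ∧ c)   (De Morgan)
≡ c ∧ ¬(b ∧ ¬c) ∧ ¬(¬b ∧ c)   (double negation)
≡ c ∧ (¬b ∨ ¬¬c) ∧ ¬(¬b ∧ c)   (De Morgan)
≡ c ∧ (¬b ∨ c) ∧ ¬(¬b ∧ c)   (double negation)
≡ c ∧ (¬b ∨ c) ∧ (¬¬b ∨ ¬c)   (De Morgan)
≡ c ∧ (¬b ∨ c) ∧ (b ∨ ¬c)   (double negation)
≡ (c ∧ ¬b ∧ b) ∨ (c ∧ ¬b ∧ ¬c) ∨ (c ∧ c ∧ b) ∨ (c ∧ c ∧ ¬c)   (distribute ∧ over ∨)
≡ c ∧ b   (simplify)

c ∧ b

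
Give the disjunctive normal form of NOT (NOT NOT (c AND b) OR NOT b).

NOT c AND b

NOT (NOT NOT (c AND b) OR NOT b)
⇔ NOT NOT NOT (c AND b) AND NOT NOT b
⇔ NOT (c AND b) AND NOT NOT b
⇔ (NOT c OR NOT b) AND NOT NOT b
⇔ (NOT c OR NOT b) AND b
⇔ (NOT c AND b) OR (NOT b AND b)
⇔ NOT c AND b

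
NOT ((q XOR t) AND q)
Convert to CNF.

NOT ((q XOR t) AND q)
⇔ NOT ((q OR t) AND NOT (q AND t) AND q)
⇔ NOT (q OR t) OR NOT NOT (q AND t) OR NOT q
⇔ (NOT q AND NOT t) OR NOT NOT (q AND t) OR NOT q
⇔ (NOT q AND NOT t) OR (q AND t) OR NOT q
⇔ (NOT q OR q OR NOT q) AND (NOT q OR t OR NOT q) AND (NOT t OR q OR NOT q) AND (NOT t OR t OR NOT q)
⇔ NOT q OR t

NOT q OR t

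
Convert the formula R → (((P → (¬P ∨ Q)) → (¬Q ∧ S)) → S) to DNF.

¬R ∨ (¬P ∧ ¬S) ∨ Q ∨ S

R → (((P → (¬P ∨ Q)) → (¬Q ∧ S)) → S)
≡ ¬R ∨ (((P → (¬P ∨ Q)) → (¬Q ∧ S)) → S)   (eliminate →)
≡ ¬R ∨ ¬((P → (¬P ∨ Q)) → (¬Q ∧ S)) ∨ S   (eliminate →)
≡ ¬R ∨ ¬(¬(P → (¬P ∨ Q)) ∨ (¬Q ∧ S)) ∨ S   (eliminate →)
≡ ¬R ∨ ¬(¬(¬P ∨ ¬P ∨ Q) ∨ (¬Q ∧ S)) ∨ S   (eliminate →)
≡ ¬R ∨ (¬¬(¬P ∨ ¬P ∨ Q) ∧ ¬(¬Q ∧ S)) ∨ S   (De Morgan)
≡ ¬R ∨ ((¬P ∨ ¬P ∨ Q) ∧ ¬(¬Q ∧ S)) ∨ S   (double negation)
≡ ¬R ∨ ((¬P ∨ ¬P ∨ Q) ∧ (¬¬Q ∨ ¬S)) ∨ S   (De Morgan)
≡ ¬R ∨ ((¬P ∨ ¬P ∨ Q) ∧ (Q ∨ ¬S)) ∨ S   (double negation)
≡ ¬R ∨ (¬P ∧ Q) ∨ (¬P ∧ ¬S) ∨ (¬P ∧ Q) ∨ (¬P ∧ ¬S) ∨ (Q ∧ Q) ∨ (Q ∧ ¬S) ∨ S   (distribute ∧ over ∨)
≡ ¬R ∨ (¬P ∧ ¬S) ∨ Q ∨ S   (simplify)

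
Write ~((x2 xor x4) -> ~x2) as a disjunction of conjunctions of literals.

~((x2 xor x4) -> ~x2)
= ~(~(x2 xor x4) | ~x2)   (eliminate ->)
= ~(~((x2 & ~x4) | (~x2 & x4)) | ~x2)   (expand xor)
= ~~((x2 & ~x4) | (~x2 & x4)) & ~~x2   (De Morgan)
= ((x2 & ~x4) | (~x2 & x4)) & ~~x2   (double negation)
= ((x2 & ~x4) | (~x2 & x4)) & x2   (double negation)
= (x2 & ~x4 & x2) | (~x2 & x4 & x2)   (distribute & over |)
= x2 & ~x4   (simplify)

x2 & ~x4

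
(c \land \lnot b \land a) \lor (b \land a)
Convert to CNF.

(c \land \lnot b \land a) \lor (b \land a)
= (c \lor b) \land (c \lor a) \land (\lnot b \lor b) \land (\lnot b \lor a) \land (a \lor b) \land (a \lor a)
= (c \lor b) \land a

(c \lor b) \land a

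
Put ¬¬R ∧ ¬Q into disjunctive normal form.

¬¬R ∧ ¬Q
≡ R ∧ ¬Q   [double negation]

R ∧ ¬Q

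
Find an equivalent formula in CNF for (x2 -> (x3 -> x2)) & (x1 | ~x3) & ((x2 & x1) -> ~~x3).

(x1 | ~x3) & (~x2 | ~x1 | x3)

(x2 -> (x3 -> x2)) & (x1 | ~x3) & ((x2 & x1) -> ~~x3)
= (~x2 | (x3 -> x2)) & (x1 | ~x3) & ((x2 & x1) -> ~~x3)   [eliminate ->]
= (~x2 | ~x3 | x2) & (x1 | ~x3) & ((x2 & x1) -> ~~x3)   [eliminate ->]
= (~x2 | ~x3 | x2) & (x1 | ~x3) & (~(x2 & x1) | ~~x3)   [eliminate ->]
= (~x2 | ~x3 | x2) & (x1 | ~x3) & (~x2 | ~x1 | ~~x3)   [De Morgan]
= (~x2 | ~x3 | x2) & (x1 | ~x3) & (~x2 | ~x1 | x3)   [double negation]
= (x1 | ~x3) & (~x2 | ~x1 | x3)   [simplify]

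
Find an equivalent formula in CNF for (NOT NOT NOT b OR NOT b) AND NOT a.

NOT b AND NOT a

(NOT NOT NOT b OR NOT b) AND NOT a
⇔ (NOT b OR NOT b) AND NOT a   [double negation]
⇔ NOT b AND NOT a   [simplify]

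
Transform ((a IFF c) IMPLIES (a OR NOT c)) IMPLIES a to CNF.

((a IFF c) IMPLIES (a OR NOT c)) IMPLIES a
≡ NOT ((a IFF c) IMPLIES (a OR NOT c)) OR a   — eliminate IMPLIES
≡ NOT (NOT (a IFF c) OR a OR NOT c) OR a   — eliminate IMPLIES
≡ NOT (NOT ((a IMPLIES c) AND (c IMPLIES a)) OR a OR NOT c) OR a   — eliminate IFF
≡ NOT (NOT ((NOT a OR c) AND (c IMPLIES a)) OR a OR NOT c) OR a   — eliminate IMPLIES
≡ NOT (NOT ((NOT a OR c) AND (NOT c OR a)) OR a OR NOT c) OR a   — eliminate IMPLIES
≡ (NOT NOT ((NOT a OR c) AND (NOT c OR a)) AND NOT a AND NOT NOT c) OR a   — De Morgan
≡ ((NOT a OR c) AND (NOT c OR a) AND NOT a AND NOT NOT c) OR a   — double negation
≡ ((NOT a OR c) AND (NOT c OR a) AND NOT a AND c) OR a   — double negation
≡ (NOT a OR c OR a) AND (NOT c OR a OR a) AND (NOT a OR a) AND (c OR a)   — distribute OR over AND
≡ (NOT c OR a) AND (c OR a)   — simplify

(NOT c OR a) AND (c OR a)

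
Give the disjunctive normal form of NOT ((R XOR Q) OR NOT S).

NOT ((R XOR Q) OR NOT S)
= NOT ((R AND NOT Q) OR (NOT R AND Q) OR NOT S)   [expand XOR]
= NOT (R AND NOT Q) AND NOT (NOT R AND Q) AND NOT NOT S   [De Morgan]
= (NOT R OR NOT NOT Q) AND NOT (NOT R AND Q) AND NOT NOT S   [De Morgan]
= (NOT R OR Q) AND NOT (NOT R AND Q) AND NOT NOT S   [double negation]
= (NOT R OR Q) AND (NOT NOT R OR NOT Q) AND NOT NOT S   [De Morgan]
= (NOT R OR Q) AND (R OR NOT Q) AND NOT NOT S   [double negation]
= (NOT R OR Q) AND (R OR NOT Q) AND S   [double negation]
= (NOT R AND R AND S) OR (NOT R AND NOT Q AND S) OR (Q AND R AND S) OR (Q AND NOT Q AND S)   [distribute AND over OR]
= (NOT R AND NOT Q AND S) OR (Q AND R AND S)   [simplify]

(NOT R AND NOT Q AND S) OR (Q AND R AND S)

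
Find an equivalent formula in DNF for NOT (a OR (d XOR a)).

NOT a AND NOT d

NOT (a OR (d XOR a))
= NOT (a OR (d AND NOT a) OR (NOT d AND a))   [expand XOR]
= NOT a AND NOT (d AND NOT a) AND NOT (NOT d AND a)   [De Morgan]
= NOT a AND (NOT d OR NOT NOT a) AND NOT (NOT d AND a)   [De Morgan]
= NOT a AND (NOT d OR a) AND NOT (NOT d AND a)   [double negation]
= NOT a AND (NOT d OR a) AND (NOT NOT d OR NOT a)   [De Morgan]
= NOT a AND (NOT d OR a) AND (d OR NOT a)   [double negation]
= (NOT a AND NOT d AND d) OR (NOT a AND NOT d AND NOT a) OR (NOT a AND a AND d) OR (NOT a AND a AND NOT a)   [distribute AND over OR]
= NOT a AND NOT d   [simplify]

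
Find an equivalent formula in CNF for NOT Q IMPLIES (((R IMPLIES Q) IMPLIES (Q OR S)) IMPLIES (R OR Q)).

NOT Q IMPLIES (((R IMPLIES Q) IMPLIES (Q OR S)) IMPLIES (R OR Q))
≡ NOT NOT Q OR (((R IMPLIES Q) IMPLIES (Q OR S)) IMPLIES (R OR Q))   [eliminate IMPLIES]
≡ NOT NOT Q OR NOT ((R IMPLIES Q) IMPLIES (Q OR S)) OR R OR Q   [eliminate IMPLIES]
≡ NOT NOT Q OR NOT (NOT (R IMPLIES Q) OR Q OR S) OR R OR Q   [eliminate IMPLIES]
≡ NOT NOT Q OR NOT (NOT (NOT R OR Q) OR Q OR S) OR R OR Q   [eliminate IMPLIES]
≡ Q OR NOT (NOT (NOT R OR Q) OR Q OR S) OR R OR Q   [double negation]
≡ Q OR (NOT NOT (NOT R OR Q) AND NOT Q AND NOT S) OR R OR Q   [De Morgan]
≡ Q OR ((NOT R OR Q) AND NOT Q AND NOT S) OR R OR Q   [double negation]
≡ (Q OR NOT R OR Q OR R OR Q) AND (Q OR NOT Q OR R OR Q) AND (Q OR NOT S OR R OR Q)   [distribute OR over AND]
≡ Q OR NOT S OR R   [simplify]

Q OR NOT S OR R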